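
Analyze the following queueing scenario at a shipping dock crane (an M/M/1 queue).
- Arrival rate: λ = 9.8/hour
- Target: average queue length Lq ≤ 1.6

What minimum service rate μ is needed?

For M/M/1: Lq = λ²/(μ(μ-λ))
Need Lq ≤ 1.6, i.e. μ(μ-λ) ≥ λ²/1.6
μ² - 9.8μ - 96.04/1.6 ≥ 0  →  μ² - 9.8μ - 60.0250 ≥ 0
Quadratic formula (positive root): μ = [λ + √(λ² + 4×60.0250)]/2
Discriminant: 96.04 + 4×60.0250 = 336.1400, √336.1400 = 18.3341
μ ≥ (9.8 + 18.3341)/2 = 14.0671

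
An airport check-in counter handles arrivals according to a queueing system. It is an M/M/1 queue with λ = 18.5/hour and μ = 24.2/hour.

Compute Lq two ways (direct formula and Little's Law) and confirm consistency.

Method 1 (direct): Lq = λ²/(μ(μ-λ)) = 342.25/(24.2 × 5.70) = 2.4812

Method 2 (Little's Law):
W = 1/(μ-λ) = 1/5.70 = 0.17544
Wq = W - 1/μ = 0.17544 - 0.041322 = 0.13412
Lq = λWq = 18.5 × 0.13412 = 2.4812 ✔ (matches Method 1)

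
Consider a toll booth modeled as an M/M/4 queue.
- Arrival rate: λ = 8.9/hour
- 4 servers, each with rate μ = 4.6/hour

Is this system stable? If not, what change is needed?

Stability requires ρ = λ/(cμ) < 1
ρ = 8.9/(4 × 4.6) = 8.9/18.40 = 0.4837
Since 0.4837 < 1, the system is STABLE.
The servers are busy 48.37% of the time.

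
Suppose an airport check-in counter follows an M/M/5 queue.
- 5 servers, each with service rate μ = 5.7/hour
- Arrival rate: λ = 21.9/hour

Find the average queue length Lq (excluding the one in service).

Traffic intensity: ρ = λ/(cμ) = 21.9/(5×5.7) = 0.7684
Since ρ = 0.7684 < 1, system is stable.
Offered load a = λ/μ = cρ = 21.9/5.7 = 3.8421
P₀ = [ Σₙ₌₀^4 aⁿ/n! + a^5/(5!(1-ρ)) ]⁻¹
Σ = a^0/0! + a^1/1! + a^2/2! + a^3/3! + a^4/4! = 1.0000 + 3.8421 + 7.3809 + 9.4527 + 9.0796 = 30.7553
a^5/(5!(1-ρ)) = 837.2329/(120 × 0.231579) = 30.1277
P₀ = 1/(30.7553 + 30.1277) = 0.01642
Lq = P₀·a^5·ρ / (5!(1-ρ)²) = 0.016425 × 837.2329 × 0.76842 / (120 × 0.053629) = 1.6420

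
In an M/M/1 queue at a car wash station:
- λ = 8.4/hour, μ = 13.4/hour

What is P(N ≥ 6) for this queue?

ρ = λ/μ = 8.4/13.4 = 0.62687
P(N ≥ n) = ρⁿ
P(N ≥ 6) = 0.62687^6
P(N ≥ 6) = 0.06068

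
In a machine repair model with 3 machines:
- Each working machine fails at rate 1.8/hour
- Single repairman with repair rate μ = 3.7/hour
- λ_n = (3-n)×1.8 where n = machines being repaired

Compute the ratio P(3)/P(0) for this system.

P(3)/P(0) = ∏_{i=0}^{3-1} λ_i/μ_{i+1}
= (3-0)×1.8/3.7 × (3-1)×1.8/3.7 × (3-2)×1.8/3.7
= 0.6908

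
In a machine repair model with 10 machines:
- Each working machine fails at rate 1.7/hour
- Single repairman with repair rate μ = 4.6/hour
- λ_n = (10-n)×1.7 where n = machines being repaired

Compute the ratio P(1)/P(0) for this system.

P(1)/P(0) = ∏_{i=0}^{1-1} λ_i/μ_{i+1}
= (10-0)×1.7/4.6
= 3.6957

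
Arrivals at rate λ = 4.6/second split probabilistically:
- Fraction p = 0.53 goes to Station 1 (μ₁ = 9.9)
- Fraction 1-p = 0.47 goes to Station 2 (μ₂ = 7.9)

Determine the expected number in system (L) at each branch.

Effective rates: λ₁ = 4.6×0.53 = 2.438, λ₂ = 4.6×0.47 = 2.162
Station 1: ρ₁ = 2.438/9.9 = 0.24626, L₁ = ρ₁/(1-ρ₁) = 0.24626/(1-0.24626) = 0.3267
Station 2: ρ₂ = 2.162/7.9 = 0.2737, L₂ = ρ₂/(1-ρ₂) = 0.2737/(1-0.2737) = 0.3768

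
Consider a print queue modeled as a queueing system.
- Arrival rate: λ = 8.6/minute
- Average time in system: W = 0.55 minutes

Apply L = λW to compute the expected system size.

Little's Law: L = λW
L = 8.6 × 0.55 = 4.7300 jobs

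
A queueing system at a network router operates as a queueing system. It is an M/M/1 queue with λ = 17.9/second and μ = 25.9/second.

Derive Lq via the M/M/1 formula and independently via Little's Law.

Method 1 (direct): Lq = λ²/(μ(μ-λ)) = 320.41/(25.9 × 8.00) = 1.5464

Method 2 (Little's Law):
W = 1/(μ-λ) = 1/8.00 = 0.1250
Wq = W - 1/μ = 0.1250 - 0.03861 = 0.08639
Lq = λWq = 17.9 × 0.08639 = 1.5464 ✔ (matches Method 1)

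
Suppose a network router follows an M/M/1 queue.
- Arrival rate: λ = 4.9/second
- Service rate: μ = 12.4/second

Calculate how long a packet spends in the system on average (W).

First, compute utilization: ρ = λ/μ = 4.9/12.4 = 0.3952
For M/M/1: W = 1/(μ-λ)
W = 1/(12.4-4.9) = 1/7.50
W = 0.1333 seconds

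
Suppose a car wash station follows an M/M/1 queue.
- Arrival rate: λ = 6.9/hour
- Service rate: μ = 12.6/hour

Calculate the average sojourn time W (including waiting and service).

First, compute utilization: ρ = λ/μ = 6.9/12.6 = 0.5476
For M/M/1: W = 1/(μ-λ)
W = 1/(12.6-6.9) = 1/5.70
W = 0.1754 hours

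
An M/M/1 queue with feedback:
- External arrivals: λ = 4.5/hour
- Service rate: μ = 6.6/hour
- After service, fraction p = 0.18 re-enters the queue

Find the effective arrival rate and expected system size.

Effective arrival rate: λ_eff = λ/(1-p) = 4.5/(1-0.18) = 4.5/0.82 = 5.487805
ρ = λ_eff/μ = 5.487805/6.6 = 0.831486
L = ρ/(1-ρ) = 0.831486/(1-0.831486) = 4.9342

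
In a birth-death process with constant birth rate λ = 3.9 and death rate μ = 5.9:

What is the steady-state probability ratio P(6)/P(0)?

For constant rates: P(n)/P(0) = (λ/μ)^n
P(6)/P(0) = (3.9/5.9)^6 = 0.66102^6 = 0.08342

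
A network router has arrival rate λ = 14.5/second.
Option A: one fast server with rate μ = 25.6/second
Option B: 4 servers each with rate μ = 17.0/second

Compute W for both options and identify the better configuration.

Option A: single server μ = 25.6 (M/M/1)
  ρ_A = 14.5/25.6 = 0.5664
  W_A = 1/(μ-λ) = 1/(25.6-14.5) = 1/11.10 = 0.09009

Option B: 4 servers μ = 17.0 (M/M/4)
  ρ_B = λ/(cμ) = 14.5/(4×17.0) = 0.2132
  Offered load a = λ/μ = cρ = 14.5/17.0 = 0.8529
  P₀ = [ Σₙ₌₀^3 aⁿ/n! + a^4/(4!(1-ρ)) ]⁻¹
  Σ = a^0/0! + a^1/1! + a^2/2! + a^3/3! = 1.0000 + 0.8529 + 0.3638 + 0.1034 = 2.3201
  a^4/(4!(1-ρ)) = 0.5293/(24 × 0.7868) = 0.02803
  P₀ = 1/(2.3201 + 0.02803) = 0.4259
  Lq = P₀·a^4·ρ / (4!(1-ρ)²) = 0.4259 × 0.5293 × 0.2132 / (24 × 0.6190) = 0.003235
  Wq_B = Lq/λ = 0.0032353/14.5 = 0.00022312
  W_B = Wq_B + 1/μ = 0.00022312 + 0.058824 = 0.05905

Since W_B = 0.05905 < W_A = 0.09009, Option B (multiple servers) has the shorter time in system.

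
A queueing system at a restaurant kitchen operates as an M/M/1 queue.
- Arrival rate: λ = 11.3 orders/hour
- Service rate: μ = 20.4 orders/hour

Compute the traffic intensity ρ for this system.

Server utilization: ρ = λ/μ
ρ = 11.3/20.4 = 0.5539
The server is busy 55.39% of the time.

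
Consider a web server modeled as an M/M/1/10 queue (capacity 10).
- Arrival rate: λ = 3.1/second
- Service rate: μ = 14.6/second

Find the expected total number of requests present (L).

ρ = λ/μ = 3.1/14.6 = 0.21233
P₀ = (1-ρ)/(1-ρ^(K+1)) = (1-0.21233)/(1-0.21233^11) = 0.7877/1.0000 = 0.7877
P_K = P₀×ρ^K = 0.7877 × 0.21233^10 = 0.7877 × 1.863e-07 = 1.467e-07
L = ρ[1 - (K+1)ρ^K + Kρ^(K+1)] / [(1-ρ)(1-ρ^(K+1))]
L = 0.21233 × (1 - 11×1.863e-07 + 10×3.955e-08) / ((1 - 0.21233) × (1 - 3.955e-08)) = 0.2696 requests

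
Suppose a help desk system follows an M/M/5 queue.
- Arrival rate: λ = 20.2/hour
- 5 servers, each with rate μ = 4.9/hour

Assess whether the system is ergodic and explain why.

Stability requires ρ = λ/(cμ) < 1
ρ = 20.2/(5 × 4.9) = 20.2/24.50 = 0.8245
Since 0.8245 < 1, the system is STABLE.
The servers are busy 82.45% of the time.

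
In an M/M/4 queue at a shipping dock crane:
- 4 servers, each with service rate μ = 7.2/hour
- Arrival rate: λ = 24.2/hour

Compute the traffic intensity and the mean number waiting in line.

Traffic intensity: ρ = λ/(cμ) = 24.2/(4×7.2) = 0.8403
Since ρ = 0.8403 < 1, system is stable.
Offered load a = λ/μ = cρ = 24.2/7.2 = 3.3611
P₀ = [ Σₙ₌₀^3 aⁿ/n! + a^4/(4!(1-ρ)) ]⁻¹
Σ = a^0/0! + a^1/1! + a^2/2! + a^3/3! = 1.0000 + 3.3611 + 5.6485 + 6.3285 = 16.3381
a^4/(4!(1-ρ)) = 127.6237/(24 × 0.159722) = 33.2932
P₀ = 1/(16.3381 + 33.2932) = 0.02015
Lq = P₀·a^4·ρ / (4!(1-ρ)²) = 0.0201486 × 127.6237 × 0.840278 / (24 × 0.0255112) = 3.5290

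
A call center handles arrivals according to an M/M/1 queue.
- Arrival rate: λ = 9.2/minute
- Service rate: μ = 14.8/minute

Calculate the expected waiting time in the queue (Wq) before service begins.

First, compute utilization: ρ = λ/μ = 9.2/14.8 = 0.6216
For M/M/1: Wq = λ/(μ(μ-λ))
Wq = 9.2/(14.8 × (14.8-9.2))
Wq = 9.2/(14.8 × 5.60)
Wq = 0.1110 minutes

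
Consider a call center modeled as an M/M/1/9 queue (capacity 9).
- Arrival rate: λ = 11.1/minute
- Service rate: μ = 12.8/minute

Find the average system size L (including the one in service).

ρ = λ/μ = 11.1/12.8 = 0.86719
P₀ = (1-ρ)/(1-ρ^(K+1)) = (1-0.86719)/(1-0.86719^10) = 0.1328/0.7595 = 0.1749
P_K = P₀×ρ^K = 0.17487 × 0.86719^9 = 0.17487 × 0.27735 = 0.04850
L = ρ[1 - (K+1)ρ^K + Kρ^(K+1)] / [(1-ρ)(1-ρ^(K+1))]
L = 0.86719 × (1 - 10×0.277350 + 9×0.240515) / ((1 - 0.86719) × (1 - 0.240515)) = 3.3627 calls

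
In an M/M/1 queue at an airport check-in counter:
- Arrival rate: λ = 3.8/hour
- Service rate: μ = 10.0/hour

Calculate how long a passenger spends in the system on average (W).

First, compute utilization: ρ = λ/μ = 3.8/10.0 = 0.3800
For M/M/1: W = 1/(μ-λ)
W = 1/(10.0-3.8) = 1/6.20
W = 0.1613 hours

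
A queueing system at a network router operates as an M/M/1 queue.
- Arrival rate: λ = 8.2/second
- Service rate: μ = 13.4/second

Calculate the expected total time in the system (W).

First, compute utilization: ρ = λ/μ = 8.2/13.4 = 0.6119
For M/M/1: W = 1/(μ-λ)
W = 1/(13.4-8.2) = 1/5.20
W = 0.1923 seconds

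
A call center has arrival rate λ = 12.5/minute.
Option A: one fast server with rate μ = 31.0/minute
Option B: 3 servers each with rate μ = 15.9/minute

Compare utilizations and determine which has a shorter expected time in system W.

Option A: single server μ = 31.0 (M/M/1)
  ρ_A = 12.5/31.0 = 0.4032
  W_A = 1/(μ-λ) = 1/(31.0-12.5) = 1/18.50 = 0.05405

Option B: 3 servers μ = 15.9 (M/M/3)
  ρ_B = λ/(cμ) = 12.5/(3×15.9) = 0.2621
  Offered load a = λ/μ = cρ = 12.5/15.9 = 0.7862
  P₀ = [ Σₙ₌₀^2 aⁿ/n! + a^3/(3!(1-ρ)) ]⁻¹
  Σ = a^0/0! + a^1/1! + a^2/2! = 1.0000 + 0.7862 + 0.3090 = 2.0952
  a^3/(3!(1-ρ)) = 0.4859/(6 × 0.7379) = 0.1097
  P₀ = 1/(2.0952 + 0.1097) = 0.4535
  Lq = P₀·a^3·ρ / (3!(1-ρ)²) = 0.45353 × 0.48589 × 0.26205 / (6 × 0.54456) = 0.01767
  Wq_B = Lq/λ = 0.017674/12.5 = 0.0014139
  W_B = Wq_B + 1/μ = 0.0014139 + 0.062893 = 0.06431

Since W_A = 0.05405 < W_B = 0.06431, Option A (single fast server) has the shorter time in system.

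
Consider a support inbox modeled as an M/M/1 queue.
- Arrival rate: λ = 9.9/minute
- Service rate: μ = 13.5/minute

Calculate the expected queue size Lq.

ρ = λ/μ = 9.9/13.5 = 0.7333
For M/M/1: Lq = λ²/(μ(μ-λ))
Lq = 98.01/(13.5 × 3.60)
Lq = 2.0167 emails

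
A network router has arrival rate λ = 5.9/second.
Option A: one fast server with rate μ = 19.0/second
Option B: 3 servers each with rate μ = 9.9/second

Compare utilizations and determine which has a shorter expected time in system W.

Option A: single server μ = 19.0 (M/M/1)
  ρ_A = 5.9/19.0 = 0.3105
  W_A = 1/(μ-λ) = 1/(19.0-5.9) = 1/13.10 = 0.07634

Option B: 3 servers μ = 9.9 (M/M/3)
  ρ_B = λ/(cμ) = 5.9/(3×9.9) = 0.1987
  Offered load a = λ/μ = cρ = 5.9/9.9 = 0.5960
  P₀ = [ Σₙ₌₀^2 aⁿ/n! + a^3/(3!(1-ρ)) ]⁻¹
  Σ = a^0/0! + a^1/1! + a^2/2! = 1.0000 + 0.59596 + 0.17758 = 1.7735
  a^3/(3!(1-ρ)) = 0.21167/(6 × 0.80135) = 0.04402
  P₀ = 1/(1.7735 + 0.04402) = 0.5502
  Lq = P₀·a^3·ρ / (3!(1-ρ)²) = 0.55019 × 0.21167 × 0.19865 / (6 × 0.64216) = 0.006004
  Wq_B = Lq/λ = 0.006004/5.9 = 0.001018
  W_B = Wq_B + 1/μ = 0.001018 + 0.1010 = 0.1020

Since W_A = 0.07634 < W_B = 0.1020, Option A (single fast server) has the shorter time in system.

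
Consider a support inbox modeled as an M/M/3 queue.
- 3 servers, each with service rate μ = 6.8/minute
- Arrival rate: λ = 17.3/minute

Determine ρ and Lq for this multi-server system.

Traffic intensity: ρ = λ/(cμ) = 17.3/(3×6.8) = 0.8480
Since ρ = 0.8480 < 1, system is stable.
Offered load a = λ/μ = cρ = 17.3/6.8 = 2.5441
P₀ = [ Σₙ₌₀^2 aⁿ/n! + a^3/(3!(1-ρ)) ]⁻¹
Σ = a^0/0! + a^1/1! + a^2/2! = 1.0000 + 2.5441 + 3.2363 = 6.7804
a^3/(3!(1-ρ)) = 16.46689/(6 × 0.1519608) = 18.0605
P₀ = 1/(6.7804 + 18.0605) = 0.04026
Lq = P₀·a^3·ρ / (3!(1-ρ)²) = 0.040256 × 16.4669 × 0.84804 / (6 × 0.023092) = 4.0574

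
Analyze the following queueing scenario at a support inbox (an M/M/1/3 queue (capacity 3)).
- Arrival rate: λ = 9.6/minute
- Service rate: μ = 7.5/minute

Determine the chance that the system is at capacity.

ρ = λ/μ = 9.6/7.5 = 1.2800
P₀ = (1-ρ)/(1-ρ^(K+1)) = (1-1.2800)/(1-1.2800^4) = -0.2800/-1.6844 = 0.1662
P_K = P₀×ρ^K = 0.1662 × 1.2800^3 = 0.1662 × 2.0972 = 0.3486
Blocking probability = 34.86%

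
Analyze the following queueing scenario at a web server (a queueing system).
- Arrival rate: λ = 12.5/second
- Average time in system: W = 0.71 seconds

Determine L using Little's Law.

Little's Law: L = λW
L = 12.5 × 0.71 = 8.8750 requests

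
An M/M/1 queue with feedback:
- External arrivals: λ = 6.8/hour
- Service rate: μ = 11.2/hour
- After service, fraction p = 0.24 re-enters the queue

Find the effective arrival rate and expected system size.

Effective arrival rate: λ_eff = λ/(1-p) = 6.8/(1-0.24) = 6.8/0.76 = 8.94737
ρ = λ_eff/μ = 8.94737/11.2 = 0.798872
L = ρ/(1-ρ) = 0.798872/(1-0.798872) = 3.9720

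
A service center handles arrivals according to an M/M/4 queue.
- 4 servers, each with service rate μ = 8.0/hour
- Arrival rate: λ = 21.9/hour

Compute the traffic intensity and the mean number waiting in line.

Traffic intensity: ρ = λ/(cμ) = 21.9/(4×8.0) = 0.6844
Since ρ = 0.6844 < 1, system is stable.
Offered load a = λ/μ = cρ = 21.9/8.0 = 2.7375
P₀ = [ Σₙ₌₀^3 aⁿ/n! + a^4/(4!(1-ρ)) ]⁻¹
Σ = a^0/0! + a^1/1! + a^2/2! + a^3/3! = 1.00000 + 2.73750 + 3.74695 + 3.41909 = 10.9035
a^4/(4!(1-ρ)) = 56.1586/(24 × 0.315625) = 7.4137
P₀ = 1/(10.9035 + 7.4137) = 0.05459
Lq = P₀·a^4·ρ / (4!(1-ρ)²) = 0.05459 × 56.1586 × 0.6844 / (24 × 0.09962) = 0.8776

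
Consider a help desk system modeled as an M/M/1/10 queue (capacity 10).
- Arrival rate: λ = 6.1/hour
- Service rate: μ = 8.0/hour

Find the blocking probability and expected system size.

ρ = λ/μ = 6.1/8.0 = 0.7625
P₀ = (1-ρ)/(1-ρ^(K+1)) = (1-0.7625)/(1-0.7625^11) = 0.2375/0.9493 = 0.2502
P_K = P₀×ρ^K = 0.2502 × 0.7625^10 = 0.2502 × 0.06644 = 0.01662
Blocking probability P_10 = 0.01662 (1.66%)
L = ρ[1 - (K+1)ρ^K + Kρ^(K+1)] / [(1-ρ)(1-ρ^(K+1))]
L = 0.7625 × (1 - 11×0.066435 + 10×0.050657) / ((1 - 0.7625) × (1 - 0.050657)) = 2.6236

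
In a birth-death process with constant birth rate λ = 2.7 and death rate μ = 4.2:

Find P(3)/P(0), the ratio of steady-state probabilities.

For constant rates: P(n)/P(0) = (λ/μ)^n
P(3)/P(0) = (2.7/4.2)^3 = 0.6429^3 = 0.2657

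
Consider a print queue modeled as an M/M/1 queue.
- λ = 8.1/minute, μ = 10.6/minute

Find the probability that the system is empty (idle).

ρ = λ/μ = 8.1/10.6 = 0.7642
P(0) = 1 - ρ = 1 - 0.7642 = 0.2358
The server is idle 23.58% of the time.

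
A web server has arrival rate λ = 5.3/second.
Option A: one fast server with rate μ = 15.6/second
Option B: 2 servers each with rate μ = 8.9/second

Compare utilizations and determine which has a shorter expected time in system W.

Option A: single server μ = 15.6 (M/M/1)
  ρ_A = 5.3/15.6 = 0.3397
  W_A = 1/(μ-λ) = 1/(15.6-5.3) = 1/10.30 = 0.09709

Option B: 2 servers μ = 8.9 (M/M/2)
  ρ_B = λ/(cμ) = 5.3/(2×8.9) = 0.2978
  Offered load a = λ/μ = cρ = 5.3/8.9 = 0.5955
  P₀ = [ Σₙ₌₀^1 aⁿ/n! + a^2/(2!(1-ρ)) ]⁻¹
  Σ = a^0/0! + a^1/1! = 1.0000 + 0.5955 = 1.5955
  a^2/(2!(1-ρ)) = 0.3546/(2 × 0.7022) = 0.2525
  P₀ = 1/(1.5955 + 0.2525) = 0.5411
  Lq = P₀·a^2·ρ / (2!(1-ρ)²) = 0.5411 × 0.3546 × 0.2978 / (2 × 0.4932) = 0.05793
  Wq_B = Lq/λ = 0.05793/5.3 = 0.01093
  W_B = Wq_B + 1/μ = 0.01093 + 0.1124 = 0.1233

Since W_A = 0.09709 < W_B = 0.1233, Option A (single fast server) has the shorter time in system.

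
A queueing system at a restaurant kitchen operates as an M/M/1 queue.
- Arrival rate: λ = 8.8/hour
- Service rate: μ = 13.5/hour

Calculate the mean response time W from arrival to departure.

First, compute utilization: ρ = λ/μ = 8.8/13.5 = 0.6519
For M/M/1: W = 1/(μ-λ)
W = 1/(13.5-8.8) = 1/4.70
W = 0.2128 hours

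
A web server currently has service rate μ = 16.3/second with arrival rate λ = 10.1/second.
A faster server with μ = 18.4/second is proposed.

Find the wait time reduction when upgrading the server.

System 1: ρ₁ = 10.1/16.3 = 0.6196, W₁ = 1/(16.3-10.1) = 0.16129
System 2: ρ₂ = 10.1/18.4 = 0.5489, W₂ = 1/(18.4-10.1) = 0.12048
Improvement: (W₁-W₂)/W₁ = (0.16129-0.12048)/0.16129 = 25.30%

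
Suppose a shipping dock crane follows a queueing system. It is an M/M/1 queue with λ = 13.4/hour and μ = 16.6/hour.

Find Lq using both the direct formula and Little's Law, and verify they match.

Method 1 (direct): Lq = λ²/(μ(μ-λ)) = 179.56/(16.6 × 3.20) = 3.3803

Method 2 (Little's Law):
W = 1/(μ-λ) = 1/3.20 = 0.3125
Wq = W - 1/μ = 0.3125 - 0.06024 = 0.25226
Lq = λWq = 13.4 × 0.25226 = 3.3803 ✔ (matches Method 1)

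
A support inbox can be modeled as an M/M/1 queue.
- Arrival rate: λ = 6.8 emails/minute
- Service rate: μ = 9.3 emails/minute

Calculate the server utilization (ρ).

Server utilization: ρ = λ/μ
ρ = 6.8/9.3 = 0.7312
The server is busy 73.12% of the time.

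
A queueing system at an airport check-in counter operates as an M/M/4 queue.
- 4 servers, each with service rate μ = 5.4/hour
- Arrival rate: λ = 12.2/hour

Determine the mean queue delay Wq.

Traffic intensity: ρ = λ/(cμ) = 12.2/(4×5.4) = 0.5648
Since ρ = 0.5648 < 1, system is stable.
Offered load a = λ/μ = cρ = 12.2/5.4 = 2.2593
P₀ = [ Σₙ₌₀^3 aⁿ/n! + a^4/(4!(1-ρ)) ]⁻¹
Σ = a^0/0! + a^1/1! + a^2/2! + a^3/3! = 1.0000 + 2.2593 + 2.5521 + 1.9220 = 7.7334
a^4/(4!(1-ρ)) = 26.0534/(24 × 0.435185) = 2.4945
P₀ = 1/(7.7334 + 2.4945) = 0.09777
Lq = P₀·a^4·ρ / (4!(1-ρ)²) = 0.09777 × 26.0534 × 0.5648 / (24 × 0.1894) = 0.3165
Wq = Lq/λ = 0.31654/12.2 = 0.02595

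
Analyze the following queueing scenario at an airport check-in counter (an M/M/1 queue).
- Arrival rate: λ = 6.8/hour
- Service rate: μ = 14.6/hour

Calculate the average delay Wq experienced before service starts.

First, compute utilization: ρ = λ/μ = 6.8/14.6 = 0.4658
For M/M/1: Wq = λ/(μ(μ-λ))
Wq = 6.8/(14.6 × (14.6-6.8))
Wq = 6.8/(14.6 × 7.80)
Wq = 0.05971 hours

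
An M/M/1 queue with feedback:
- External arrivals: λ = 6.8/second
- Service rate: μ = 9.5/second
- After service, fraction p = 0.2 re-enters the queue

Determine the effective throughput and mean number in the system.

Effective arrival rate: λ_eff = λ/(1-p) = 6.8/(1-0.2) = 6.8/0.80 = 8.5000
ρ = λ_eff/μ = 8.5000/9.5 = 0.894737
L = ρ/(1-ρ) = 0.894737/(1-0.894737) = 8.5000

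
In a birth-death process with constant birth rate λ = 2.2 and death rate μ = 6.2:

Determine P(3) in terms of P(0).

For constant rates: P(n)/P(0) = (λ/μ)^n
P(3)/P(0) = (2.2/6.2)^3 = 0.35484^3 = 0.04468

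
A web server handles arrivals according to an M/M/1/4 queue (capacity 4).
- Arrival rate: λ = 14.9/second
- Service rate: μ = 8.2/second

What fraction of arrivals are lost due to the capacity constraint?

ρ = λ/μ = 14.9/8.2 = 1.81707
P₀ = (1-ρ)/(1-ρ^(K+1)) = (1-1.81707)/(1-1.81707^5) = -0.8171/-18.8088 = 0.04344
P_K = P₀×ρ^K = 0.04344 × 1.81707^4 = 0.04344 × 10.9015 = 0.4736
Blocking probability = 47.36%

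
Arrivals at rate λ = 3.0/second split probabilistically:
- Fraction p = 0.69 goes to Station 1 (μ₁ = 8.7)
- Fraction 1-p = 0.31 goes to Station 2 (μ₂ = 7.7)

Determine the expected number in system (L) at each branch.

Effective rates: λ₁ = 3.0×0.69 = 2.07, λ₂ = 3.0×0.31 = 0.93
Station 1: ρ₁ = 2.07/8.7 = 0.2379, L₁ = ρ₁/(1-ρ₁) = 0.2379/(1-0.2379) = 0.3122
Station 2: ρ₂ = 0.93/7.7 = 0.1208, L₂ = ρ₂/(1-ρ₂) = 0.1208/(1-0.1208) = 0.1374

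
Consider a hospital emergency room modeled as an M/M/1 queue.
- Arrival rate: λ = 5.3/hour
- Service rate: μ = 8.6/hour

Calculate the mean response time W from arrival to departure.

First, compute utilization: ρ = λ/μ = 5.3/8.6 = 0.6163
For M/M/1: W = 1/(μ-λ)
W = 1/(8.6-5.3) = 1/3.30
W = 0.3030 hours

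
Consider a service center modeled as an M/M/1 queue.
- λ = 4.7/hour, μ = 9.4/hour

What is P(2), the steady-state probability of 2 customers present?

ρ = λ/μ = 4.7/9.4 = 0.5000
P(n) = (1-ρ)ρⁿ
P(2) = (1-0.5000) × 0.5000^2
P(2) = 0.5000 × 0.2500
P(2) = 0.1250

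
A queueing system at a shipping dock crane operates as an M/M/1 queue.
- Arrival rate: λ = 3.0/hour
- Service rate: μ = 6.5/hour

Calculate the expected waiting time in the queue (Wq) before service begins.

First, compute utilization: ρ = λ/μ = 3.0/6.5 = 0.4615
For M/M/1: Wq = λ/(μ(μ-λ))
Wq = 3.0/(6.5 × (6.5-3.0))
Wq = 3.0/(6.5 × 3.50)
Wq = 0.1319 hours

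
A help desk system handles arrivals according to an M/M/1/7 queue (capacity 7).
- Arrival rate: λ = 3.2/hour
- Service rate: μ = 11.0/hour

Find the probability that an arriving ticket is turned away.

ρ = λ/μ = 3.2/11.0 = 0.2909
P₀ = (1-ρ)/(1-ρ^(K+1)) = (1-0.2909)/(1-0.2909^8) = 0.70910/0.99995 = 0.7091
P_K = P₀×ρ^K = 0.7091 × 0.2909^7 = 0.7091 × 0.0001763 = 0.0001250
Blocking probability = 0.01250%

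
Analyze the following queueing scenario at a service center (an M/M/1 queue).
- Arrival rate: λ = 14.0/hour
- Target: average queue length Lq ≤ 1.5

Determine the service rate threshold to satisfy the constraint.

For M/M/1: Lq = λ²/(μ(μ-λ))
Need Lq ≤ 1.5, i.e. μ(μ-λ) ≥ λ²/1.5
μ² - 14.0μ - 196.00/1.5 ≥ 0  →  μ² - 14.0μ - 130.66667 ≥ 0
Quadratic formula (positive root): μ = [λ + √(λ² + 4×130.66667)]/2
Discriminant: 196.00 + 4×130.66667 = 718.6667, √718.6667 = 26.8080
μ ≥ (14.0 + 26.8080)/2 = 20.4040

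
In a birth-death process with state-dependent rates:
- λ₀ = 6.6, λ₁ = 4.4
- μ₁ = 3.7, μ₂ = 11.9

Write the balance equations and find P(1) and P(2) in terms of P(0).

Balance equations:
State 0: λ₀P₀ = μ₁P₁ → P₁ = (λ₀/μ₁)P₀ = (6.6/3.7)P₀ = 1.7838P₀
State 1: P₂ = (λ₀λ₁)/(μ₁μ₂)P₀ = (6.6×4.4)/(3.7×11.9)P₀ = 0.6596P₀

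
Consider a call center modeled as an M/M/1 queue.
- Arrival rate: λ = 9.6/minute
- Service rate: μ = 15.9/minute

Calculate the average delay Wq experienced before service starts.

First, compute utilization: ρ = λ/μ = 9.6/15.9 = 0.6038
For M/M/1: Wq = λ/(μ(μ-λ))
Wq = 9.6/(15.9 × (15.9-9.6))
Wq = 9.6/(15.9 × 6.30)
Wq = 0.09584 minutes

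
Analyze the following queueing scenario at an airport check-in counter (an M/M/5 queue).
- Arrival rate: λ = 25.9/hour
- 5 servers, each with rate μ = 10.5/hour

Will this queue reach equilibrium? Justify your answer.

Stability requires ρ = λ/(cμ) < 1
ρ = 25.9/(5 × 10.5) = 25.9/52.50 = 0.4933
Since 0.4933 < 1, the system is STABLE.
The servers are busy 49.33% of the time.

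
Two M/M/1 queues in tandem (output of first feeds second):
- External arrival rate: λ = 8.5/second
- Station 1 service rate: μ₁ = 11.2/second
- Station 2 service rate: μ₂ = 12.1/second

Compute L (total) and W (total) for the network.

By Jackson's theorem, each station behaves as independent M/M/1.
Station 1: ρ₁ = 8.5/11.2 = 0.7589, L₁ = ρ₁/(1-ρ₁) = λ/(μ₁-λ) = 8.5/2.70 = 3.14815
Station 2: ρ₂ = 8.5/12.1 = 0.7025, L₂ = ρ₂/(1-ρ₂) = λ/(μ₂-λ) = 8.5/3.60 = 2.36111
Total: L = L₁ + L₂ = 3.14815 + 2.36111 = 5.50926
W = L/λ = 5.50926/8.5 = 0.6481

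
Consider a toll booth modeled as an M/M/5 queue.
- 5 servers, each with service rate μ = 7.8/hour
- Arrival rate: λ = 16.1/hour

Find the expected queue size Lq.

Traffic intensity: ρ = λ/(cμ) = 16.1/(5×7.8) = 0.4128
Since ρ = 0.4128 < 1, system is stable.
Offered load a = λ/μ = cρ = 16.1/7.8 = 2.0641
P₀ = [ Σₙ₌₀^4 aⁿ/n! + a^5/(5!(1-ρ)) ]⁻¹
Σ = a^0/0! + a^1/1! + a^2/2! + a^3/3! + a^4/4! = 1.0000 + 2.0641 + 2.1303 + 1.4657 + 0.7563 = 7.4164
a^5/(5!(1-ρ)) = 37.4676/(120 × 0.5872) = 0.5317
P₀ = 1/(7.4164 + 0.5317) = 0.1258
Lq = P₀·a^5·ρ / (5!(1-ρ)²) = 0.12582 × 37.4676 × 0.41282 / (120 × 0.34478) = 0.04704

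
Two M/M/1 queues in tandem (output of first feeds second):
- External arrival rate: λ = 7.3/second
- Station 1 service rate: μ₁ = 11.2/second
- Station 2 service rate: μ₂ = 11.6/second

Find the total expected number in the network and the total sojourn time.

By Jackson's theorem, each station behaves as independent M/M/1.
Station 1: ρ₁ = 7.3/11.2 = 0.6518, L₁ = ρ₁/(1-ρ₁) = λ/(μ₁-λ) = 7.3/3.90 = 1.8718
Station 2: ρ₂ = 7.3/11.6 = 0.6293, L₂ = ρ₂/(1-ρ₂) = λ/(μ₂-λ) = 7.3/4.30 = 1.6977
Total: L = L₁ + L₂ = 1.8718 + 1.6977 = 3.5695
W = L/λ = 3.5695/7.3 = 0.4890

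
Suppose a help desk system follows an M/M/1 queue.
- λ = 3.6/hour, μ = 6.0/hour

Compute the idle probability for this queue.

ρ = λ/μ = 3.6/6.0 = 0.6000
P(0) = 1 - ρ = 1 - 0.6000 = 0.4000
The server is idle 40.00% of the time.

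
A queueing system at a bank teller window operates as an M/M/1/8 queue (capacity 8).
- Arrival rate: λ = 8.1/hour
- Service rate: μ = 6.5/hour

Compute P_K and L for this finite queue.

ρ = λ/μ = 8.1/6.5 = 1.246154
P₀ = (1-ρ)/(1-ρ^(K+1)) = (1-1.246154)/(1-1.246154^9) = -0.24615/-6.2468 = 0.03940
P_K = P₀×ρ^K = 0.039405 × 1.246154^8 = 0.039405 × 5.8153 = 0.2292
Blocking probability P_8 = 0.2292 (22.92%)
L = ρ[1 - (K+1)ρ^K + Kρ^(K+1)] / [(1-ρ)(1-ρ^(K+1))]
L = 1.246154 × (1 - 9×5.815321 + 8×7.246786) / ((1 - 1.246154) × (1 - 7.246786)) = 5.3782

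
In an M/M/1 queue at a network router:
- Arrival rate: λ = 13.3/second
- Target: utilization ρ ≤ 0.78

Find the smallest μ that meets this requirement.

ρ = λ/μ, so μ = λ/ρ
μ ≥ 13.3/0.78 = 17.0513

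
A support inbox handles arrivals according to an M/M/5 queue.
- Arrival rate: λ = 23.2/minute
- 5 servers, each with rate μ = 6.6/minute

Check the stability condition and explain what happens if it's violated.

Stability requires ρ = λ/(cμ) < 1
ρ = 23.2/(5 × 6.6) = 23.2/33.00 = 0.7030
Since 0.7030 < 1, the system is STABLE.
The servers are busy 70.30% of the time.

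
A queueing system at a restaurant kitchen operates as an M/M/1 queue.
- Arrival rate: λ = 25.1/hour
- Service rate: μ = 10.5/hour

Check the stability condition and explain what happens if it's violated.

Stability requires ρ = λ/(cμ) < 1
ρ = 25.1/(1 × 10.5) = 25.1/10.50 = 2.3905
Since 2.3905 ≥ 1, the system is UNSTABLE.
Queue grows without bound. Need μ > λ = 25.1.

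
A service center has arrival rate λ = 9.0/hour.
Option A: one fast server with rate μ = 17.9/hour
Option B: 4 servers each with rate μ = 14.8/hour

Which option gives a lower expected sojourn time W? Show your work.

Option A: single server μ = 17.9 (M/M/1)
  ρ_A = 9.0/17.9 = 0.5028
  W_A = 1/(μ-λ) = 1/(17.9-9.0) = 1/8.90 = 0.1124

Option B: 4 servers μ = 14.8 (M/M/4)
  ρ_B = λ/(cμ) = 9.0/(4×14.8) = 0.1520
  Offered load a = λ/μ = cρ = 9.0/14.8 = 0.6081
  P₀ = [ Σₙ₌₀^3 aⁿ/n! + a^4/(4!(1-ρ)) ]⁻¹
  Σ = a^0/0! + a^1/1! + a^2/2! + a^3/3! = 1.0000 + 0.6081 + 0.1849 + 0.03748 = 1.8305
  a^4/(4!(1-ρ)) = 0.13675/(24 × 0.84797) = 0.006719
  P₀ = 1/(1.8305 + 0.006719) = 0.5443
  Lq = P₀·a^4·ρ / (4!(1-ρ)²) = 0.54431 × 0.13675 × 0.15203 / (24 × 0.71906) = 0.0006557
  Wq_B = Lq/λ = 0.0006557/9.0 = 0.00007286
  W_B = Wq_B + 1/μ = 0.00007286 + 0.06757 = 0.06764

Since W_B = 0.06764 < W_A = 0.1124, Option B (multiple servers) has the shorter time in system.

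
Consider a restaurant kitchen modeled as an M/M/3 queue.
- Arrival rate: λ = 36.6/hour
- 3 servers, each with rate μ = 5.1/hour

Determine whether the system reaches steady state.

Stability requires ρ = λ/(cμ) < 1
ρ = 36.6/(3 × 5.1) = 36.6/15.30 = 2.3922
Since 2.3922 ≥ 1, the system is UNSTABLE.
Need c > λ/μ = 36.6/5.1 = 7.18.
Minimum servers needed: c = 8.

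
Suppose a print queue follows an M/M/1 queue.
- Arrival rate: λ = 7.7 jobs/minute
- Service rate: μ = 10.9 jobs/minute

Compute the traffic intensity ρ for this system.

Server utilization: ρ = λ/μ
ρ = 7.7/10.9 = 0.7064
The server is busy 70.64% of the time.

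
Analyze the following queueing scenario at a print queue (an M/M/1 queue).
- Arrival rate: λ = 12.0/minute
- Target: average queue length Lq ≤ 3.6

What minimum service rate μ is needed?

For M/M/1: Lq = λ²/(μ(μ-λ))
Need Lq ≤ 3.6, i.e. μ(μ-λ) ≥ λ²/3.6
μ² - 12.0μ - 144.00/3.6 ≥ 0  →  μ² - 12.0μ - 40.0000 ≥ 0
Quadratic formula (positive root): μ = [λ + √(λ² + 4×40.0000)]/2
Discriminant: 144.00 + 4×40.0000 = 304.0000, √304.0000 = 17.4356
μ ≥ (12.0 + 17.4356)/2 = 14.7178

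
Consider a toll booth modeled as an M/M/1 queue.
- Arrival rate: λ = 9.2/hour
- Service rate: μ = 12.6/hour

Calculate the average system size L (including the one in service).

ρ = λ/μ = 9.2/12.6 = 0.7302
For M/M/1: L = λ/(μ-λ)
L = 9.2/(12.6-9.2) = 9.2/3.40
L = 2.7059 vehicles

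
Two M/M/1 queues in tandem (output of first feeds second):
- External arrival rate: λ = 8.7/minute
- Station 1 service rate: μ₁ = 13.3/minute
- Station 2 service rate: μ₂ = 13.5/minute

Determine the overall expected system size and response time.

By Jackson's theorem, each station behaves as independent M/M/1.
Station 1: ρ₁ = 8.7/13.3 = 0.6541, L₁ = ρ₁/(1-ρ₁) = λ/(μ₁-λ) = 8.7/4.60 = 1.8913
Station 2: ρ₂ = 8.7/13.5 = 0.6444, L₂ = ρ₂/(1-ρ₂) = λ/(μ₂-λ) = 8.7/4.80 = 1.8125
Total: L = L₁ + L₂ = 1.8913 + 1.8125 = 3.7038
W = L/λ = 3.7038/8.7 = 0.4257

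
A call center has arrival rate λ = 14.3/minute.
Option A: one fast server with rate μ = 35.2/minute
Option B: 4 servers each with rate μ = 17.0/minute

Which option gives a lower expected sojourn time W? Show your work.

Option A: single server μ = 35.2 (M/M/1)
  ρ_A = 14.3/35.2 = 0.4062
  W_A = 1/(μ-λ) = 1/(35.2-14.3) = 1/20.90 = 0.04785

Option B: 4 servers μ = 17.0 (M/M/4)
  ρ_B = λ/(cμ) = 14.3/(4×17.0) = 0.2103
  Offered load a = λ/μ = cρ = 14.3/17.0 = 0.8412
  P₀ = [ Σₙ₌₀^3 aⁿ/n! + a^4/(4!(1-ρ)) ]⁻¹
  Σ = a^0/0! + a^1/1! + a^2/2! + a^3/3! = 1.0000 + 0.8412 + 0.3538 + 0.09920 = 2.2942
  a^4/(4!(1-ρ)) = 0.5007/(24 × 0.7897) = 0.02642
  P₀ = 1/(2.2942 + 0.02642) = 0.4309
  Lq = P₀·a^4·ρ / (4!(1-ρ)²) = 0.43093 × 0.50067 × 0.21029 / (24 × 0.62364) = 0.003031
  Wq_B = Lq/λ = 0.00303136/14.3 = 0.00021198
  W_B = Wq_B + 1/μ = 0.00021198 + 0.058824 = 0.05904

Since W_A = 0.04785 < W_B = 0.05904, Option A (single fast server) has the shorter time in system.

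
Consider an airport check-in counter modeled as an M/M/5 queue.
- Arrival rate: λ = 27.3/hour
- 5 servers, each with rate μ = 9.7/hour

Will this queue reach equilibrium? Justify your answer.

Stability requires ρ = λ/(cμ) < 1
ρ = 27.3/(5 × 9.7) = 27.3/48.50 = 0.5629
Since 0.5629 < 1, the system is STABLE.
The servers are busy 56.29% of the time.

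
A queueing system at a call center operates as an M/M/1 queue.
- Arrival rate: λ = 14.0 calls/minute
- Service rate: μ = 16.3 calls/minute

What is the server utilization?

Server utilization: ρ = λ/μ
ρ = 14.0/16.3 = 0.8589
The server is busy 85.89% of the time.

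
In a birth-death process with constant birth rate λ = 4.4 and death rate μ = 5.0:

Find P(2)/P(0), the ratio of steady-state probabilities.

For constant rates: P(n)/P(0) = (λ/μ)^n
P(2)/P(0) = (4.4/5.0)^2 = 0.8800^2 = 0.7744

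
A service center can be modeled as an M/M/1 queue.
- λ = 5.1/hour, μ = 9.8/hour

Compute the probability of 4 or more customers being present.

ρ = λ/μ = 5.1/9.8 = 0.52041
P(N ≥ n) = ρⁿ
P(N ≥ 4) = 0.52041^4
P(N ≥ 4) = 0.07335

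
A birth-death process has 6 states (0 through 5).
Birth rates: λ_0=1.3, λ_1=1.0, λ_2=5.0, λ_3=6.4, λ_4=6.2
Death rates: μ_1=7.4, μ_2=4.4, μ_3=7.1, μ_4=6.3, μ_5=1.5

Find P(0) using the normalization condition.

Ratios P(n)/P(0) = (λ₀···λₙ₋₁)/(μ₁···μₙ):
P(1)/P(0) = (1.3)/(7.4) = 0.175676
P(2)/P(0) = (1.3×1.0)/(7.4×4.4) = 0.0399263
P(3)/P(0) = (1.3×1.0×5.0)/(7.4×4.4×7.1) = 0.0281171
P(4)/P(0) = (1.3×1.0×5.0×6.4)/(7.4×4.4×7.1×6.3) = 0.0285634
P(5)/P(0) = (1.3×1.0×5.0×6.4×6.2)/(7.4×4.4×7.1×6.3×1.5) = 0.118062

Normalization: ∑ P(n) = 1
P(0) × (1.00000 + 0.175676 + 0.0399263 + 0.0281171 + 0.0285634 + 0.118062) = 1
P(0) × 1.39034 = 1
P(0) = 1/1.39034 = 0.7192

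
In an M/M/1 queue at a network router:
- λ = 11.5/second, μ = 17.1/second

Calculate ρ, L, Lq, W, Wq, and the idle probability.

Step 1: ρ = λ/μ = 11.5/17.1 = 0.6725
Step 2: L = λ/(μ-λ) = 11.5/5.60 = 2.0536
Step 3: Lq = λ²/(μ(μ-λ)) = 132.25/(17.1×5.60) = 1.3811
Step 4: W = 1/(μ-λ) = 1/5.60 = 0.17857
Step 5: Wq = λ/(μ(μ-λ)) = 11.5/(17.1×5.60) = 0.1201
Step 6: P(0) = 1-ρ = 0.3275
Verify: L = λW = 11.5×0.17857 = 2.0536 ✔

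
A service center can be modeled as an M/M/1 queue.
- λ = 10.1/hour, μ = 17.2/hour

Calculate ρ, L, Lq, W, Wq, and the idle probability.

Step 1: ρ = λ/μ = 10.1/17.2 = 0.5872
Step 2: L = λ/(μ-λ) = 10.1/7.10 = 1.4225
Step 3: Lq = λ²/(μ(μ-λ)) = 102.01/(17.2×7.10) = 0.8353
Step 4: W = 1/(μ-λ) = 1/7.10 = 0.140845
Step 5: Wq = λ/(μ(μ-λ)) = 10.1/(17.2×7.10) = 0.08271
Step 6: P(0) = 1-ρ = 0.4128
Verify: L = λW = 10.1×0.140845 = 1.4225 ✔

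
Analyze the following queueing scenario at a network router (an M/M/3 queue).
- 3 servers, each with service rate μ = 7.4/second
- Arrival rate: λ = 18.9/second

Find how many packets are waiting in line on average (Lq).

Traffic intensity: ρ = λ/(cμ) = 18.9/(3×7.4) = 0.8514
Since ρ = 0.8514 < 1, system is stable.
Offered load a = λ/μ = cρ = 18.9/7.4 = 2.5541
P₀ = [ Σₙ₌₀^2 aⁿ/n! + a^3/(3!(1-ρ)) ]⁻¹
Σ = a^0/0! + a^1/1! + a^2/2! = 1.0000 + 2.5541 + 3.2616 = 6.8157
a^3/(3!(1-ρ)) = 16.66059/(6 × 0.1486486) = 18.6801
P₀ = 1/(6.8157 + 18.6801) = 0.03922
Lq = P₀·a^3·ρ / (3!(1-ρ)²) = 0.0392223 × 16.6606 × 0.851351 / (6 × 0.0220964) = 4.1962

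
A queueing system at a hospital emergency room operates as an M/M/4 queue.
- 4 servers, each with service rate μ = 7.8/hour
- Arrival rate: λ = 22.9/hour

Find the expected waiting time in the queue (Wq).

Traffic intensity: ρ = λ/(cμ) = 22.9/(4×7.8) = 0.7340
Since ρ = 0.7340 < 1, system is stable.
Offered load a = λ/μ = cρ = 22.9/7.8 = 2.9359
P₀ = [ Σₙ₌₀^3 aⁿ/n! + a^4/(4!(1-ρ)) ]⁻¹
Σ = a^0/0! + a^1/1! + a^2/2! + a^3/3! = 1.0000 + 2.9359 + 4.3097 + 4.2177 = 12.4633
a^4/(4!(1-ρ)) = 74.2957/(24 × 0.266026) = 11.6367
P₀ = 1/(12.4633 + 11.6367) = 0.04149
Lq = P₀·a^4·ρ / (4!(1-ρ)²) = 0.041494 × 74.2957 × 0.73397 / (24 × 0.070770) = 1.3322
Wq = Lq/λ = 1.3322/22.9 = 0.05817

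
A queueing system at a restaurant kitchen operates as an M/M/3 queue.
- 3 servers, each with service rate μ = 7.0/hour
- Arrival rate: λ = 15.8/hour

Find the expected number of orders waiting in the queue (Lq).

Traffic intensity: ρ = λ/(cμ) = 15.8/(3×7.0) = 0.7524
Since ρ = 0.7524 < 1, system is stable.
Offered load a = λ/μ = cρ = 15.8/7.0 = 2.2571
P₀ = [ Σₙ₌₀^2 aⁿ/n! + a^3/(3!(1-ρ)) ]⁻¹
Σ = a^0/0! + a^1/1! + a^2/2! = 1.00000 + 2.25714 + 2.54735 = 5.8045
a^3/(3!(1-ρ)) = 11.4995/(6 × 0.24762) = 7.7400
P₀ = 1/(5.8045 + 7.7400) = 0.07383
Lq = P₀·a^3·ρ / (3!(1-ρ)²) = 0.073831 × 11.4995 × 0.75238 / (6 × 0.061315) = 1.7363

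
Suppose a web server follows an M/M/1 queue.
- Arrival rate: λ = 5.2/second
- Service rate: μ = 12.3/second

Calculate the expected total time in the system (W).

First, compute utilization: ρ = λ/μ = 5.2/12.3 = 0.4228
For M/M/1: W = 1/(μ-λ)
W = 1/(12.3-5.2) = 1/7.10
W = 0.1408 seconds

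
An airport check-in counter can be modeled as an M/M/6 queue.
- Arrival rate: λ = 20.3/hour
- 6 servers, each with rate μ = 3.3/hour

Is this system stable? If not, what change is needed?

Stability requires ρ = λ/(cμ) < 1
ρ = 20.3/(6 × 3.3) = 20.3/19.80 = 1.0253
Since 1.0253 ≥ 1, the system is UNSTABLE.
Need c > λ/μ = 20.3/3.3 = 6.15.
Minimum servers needed: c = 7.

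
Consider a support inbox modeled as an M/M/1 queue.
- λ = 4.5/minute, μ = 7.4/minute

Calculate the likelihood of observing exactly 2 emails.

ρ = λ/μ = 4.5/7.4 = 0.6081
P(n) = (1-ρ)ρⁿ
P(2) = (1-0.6081) × 0.6081^2
P(2) = 0.3919 × 0.3698
P(2) = 0.1449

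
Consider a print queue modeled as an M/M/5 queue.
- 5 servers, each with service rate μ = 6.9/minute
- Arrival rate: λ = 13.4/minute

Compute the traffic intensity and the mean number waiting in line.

Traffic intensity: ρ = λ/(cμ) = 13.4/(5×6.9) = 0.3884
Since ρ = 0.3884 < 1, system is stable.
Offered load a = λ/μ = cρ = 13.4/6.9 = 1.9420
P₀ = [ Σₙ₌₀^4 aⁿ/n! + a^5/(5!(1-ρ)) ]⁻¹
Σ = a^0/0! + a^1/1! + a^2/2! + a^3/3! + a^4/4! = 1.00000 + 1.94203 + 1.88574 + 1.22072 + 0.592668 = 6.6412
a^5/(5!(1-ρ)) = 27.6235/(120 × 0.6116) = 0.3764
P₀ = 1/(6.6412 + 0.3764) = 0.1425
Lq = P₀·a^5·ρ / (5!(1-ρ)²) = 0.14250 × 27.6235 × 0.38841 / (120 × 0.37405) = 0.03406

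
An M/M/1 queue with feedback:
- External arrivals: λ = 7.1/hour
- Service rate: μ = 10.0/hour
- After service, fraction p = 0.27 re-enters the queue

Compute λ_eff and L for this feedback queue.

Effective arrival rate: λ_eff = λ/(1-p) = 7.1/(1-0.27) = 7.1/0.73 = 9.7260274
ρ = λ_eff/μ = 9.7260274/10.0 = 0.97260274
L = ρ/(1-ρ) = 0.97260274/(1-0.97260274) = 35.5000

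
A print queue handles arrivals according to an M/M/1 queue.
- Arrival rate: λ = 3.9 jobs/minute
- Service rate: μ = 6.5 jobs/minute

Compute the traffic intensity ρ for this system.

Server utilization: ρ = λ/μ
ρ = 3.9/6.5 = 0.6000
The server is busy 60.00% of the time.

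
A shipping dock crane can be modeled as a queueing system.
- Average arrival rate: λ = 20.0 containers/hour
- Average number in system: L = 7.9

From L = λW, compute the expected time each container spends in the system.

Little's Law: L = λW, so W = L/λ
W = 7.9/20.0 = 0.3950 hours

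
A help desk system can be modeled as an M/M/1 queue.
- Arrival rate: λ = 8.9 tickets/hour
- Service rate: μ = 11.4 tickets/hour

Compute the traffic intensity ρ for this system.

Server utilization: ρ = λ/μ
ρ = 8.9/11.4 = 0.7807
The server is busy 78.07% of the time.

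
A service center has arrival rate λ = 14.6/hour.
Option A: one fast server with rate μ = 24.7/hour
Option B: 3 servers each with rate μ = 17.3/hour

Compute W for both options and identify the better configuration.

Option A: single server μ = 24.7 (M/M/1)
  ρ_A = 14.6/24.7 = 0.5911
  W_A = 1/(μ-λ) = 1/(24.7-14.6) = 1/10.10 = 0.09901

Option B: 3 servers μ = 17.3 (M/M/3)
  ρ_B = λ/(cμ) = 14.6/(3×17.3) = 0.2813
  Offered load a = λ/μ = cρ = 14.6/17.3 = 0.8439
  P₀ = [ Σₙ₌₀^2 aⁿ/n! + a^3/(3!(1-ρ)) ]⁻¹
  Σ = a^0/0! + a^1/1! + a^2/2! = 1.0000 + 0.8439 + 0.3561 = 2.2000
  a^3/(3!(1-ρ)) = 0.6011/(6 × 0.7187) = 0.1394
  P₀ = 1/(2.2000 + 0.1394) = 0.4275
  Lq = P₀·a^3·ρ / (3!(1-ρ)²) = 0.42745 × 0.60106 × 0.28131 / (6 × 0.51652) = 0.02332
  Wq_B = Lq/λ = 0.02332/14.6 = 0.001597
  W_B = Wq_B + 1/μ = 0.001597 + 0.05780 = 0.05940

Since W_B = 0.05940 < W_A = 0.09901, Option B (multiple servers) has the shorter time in system.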